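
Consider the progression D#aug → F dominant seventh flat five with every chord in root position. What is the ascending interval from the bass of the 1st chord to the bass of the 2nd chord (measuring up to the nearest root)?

The roots are D# and F.
D# up to F is 2 semitones, a whole step narrower than a major third, so the interval is diminished.

diminished third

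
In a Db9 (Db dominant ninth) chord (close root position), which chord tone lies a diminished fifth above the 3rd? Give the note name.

Cb

Db9 is spelled Db, F, Ab, Cb, Eb.
The 3rd is F. A diminished fifth above F is Cb.
Cb is the chord's 7th.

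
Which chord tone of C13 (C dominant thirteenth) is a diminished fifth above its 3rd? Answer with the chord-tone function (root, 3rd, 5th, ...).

7th

C13 (C dominant thirteenth): C-E-G-Bb-D-A.
The 3rd is E. A diminished fifth above E is Bb.
Bb is the chord's 7th.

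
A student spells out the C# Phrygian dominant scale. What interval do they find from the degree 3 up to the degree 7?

diminished fifth

The scale runs C# D E# F# G# A B.
The degree 3 is E# and the degree 7 is B.
5 letter names make it a fifth; at 6 semitones (a half step narrower than perfect) the quality is diminished.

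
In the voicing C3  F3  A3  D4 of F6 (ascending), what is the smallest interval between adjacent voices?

major third

Adjacent intervals: C3→F3 = perfect fourth; F3→A3 = major third; A3→D4 = perfect fourth.
The smallest is F3 to A3, a major third (4 semitones).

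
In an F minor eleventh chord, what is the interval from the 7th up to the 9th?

major third

The chord tones of Fm11 (F minor eleventh) are F A♭ C E♭ G B♭.
That puts E♭ below G.
From E♭ to G is 4 semitones, exactly the major third.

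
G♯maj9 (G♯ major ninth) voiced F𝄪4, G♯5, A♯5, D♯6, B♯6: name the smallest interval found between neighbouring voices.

major second

Adjacent intervals: F𝄪4→G♯5 = minor ninth; G♯5→A♯5 = major second; A♯5→D♯6 = perfect fourth; D♯6→B♯6 = major sixth.
The smallest is G♯5 to A♯5, a major second (2 semitones).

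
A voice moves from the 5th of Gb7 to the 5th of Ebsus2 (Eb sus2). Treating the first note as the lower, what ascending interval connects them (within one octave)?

major sixth

Gb7 has Db as its 5th, and Ebsus2 (Eb sus2) has Bb as its 5th.
Counting 6 letters and 9 half steps from Db gives a major sixth.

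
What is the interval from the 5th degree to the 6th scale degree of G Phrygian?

minor second

The scale runs G Ab Bb C D Eb F.
That puts D below Eb.
From D to Eb: 1 semitone over a second = minor.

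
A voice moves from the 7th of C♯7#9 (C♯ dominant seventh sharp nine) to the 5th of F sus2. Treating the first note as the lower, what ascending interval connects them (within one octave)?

The 7th of C♯7#9 (C♯ dominant seventh sharp nine) is B; the 5th of F sus2 is C.
From B to C: 1 semitone over a second = minor.

minor second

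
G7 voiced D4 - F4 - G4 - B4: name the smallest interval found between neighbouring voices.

Adjacent intervals: D4→F4 = minor third; F4→G4 = major second; G4→B4 = major third.
The smallest is F4 to G4, a major second (2 semitones).

major second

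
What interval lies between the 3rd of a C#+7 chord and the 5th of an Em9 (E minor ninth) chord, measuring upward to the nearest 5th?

diminished fifth

The 3rd of C#+7 is E#; the 5th of Em9 (E minor ninth) is B.
E# up to B is 6 semitones, a half step narrower than a perfect fifth, so the interval is diminished.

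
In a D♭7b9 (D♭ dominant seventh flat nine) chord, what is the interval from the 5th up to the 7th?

D♭7b9 (D♭ dominant seventh flat nine): D♭, F, A♭, C♭, E𝄫.
The 5th is A♭ and the 7th is C♭.
A♭ up to C♭ is 3 semitones, a half step narrower than a major third, so the interval is minor.

minor third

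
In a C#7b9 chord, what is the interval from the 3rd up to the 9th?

diminished 7th

Spelling the chord: C#-E#-G#-B-D.
So we need the interval from E# up to D.
7 letter names make it a seventh; at 9 semitones (a whole step narrower than major) the quality is diminished.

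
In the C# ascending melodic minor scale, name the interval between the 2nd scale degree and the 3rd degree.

minor 2nd

Spelling the C# ascending melodic minor scale: C# D# E F# G# A# B#.
That puts D# below E.
From D# to E: 1 semitone over a second = minor.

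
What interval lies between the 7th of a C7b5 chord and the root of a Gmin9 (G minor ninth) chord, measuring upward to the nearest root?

C7b5 has B♭ as its 7th, and Gmin9 (G minor ninth) has G as its root.
Counting 6 letters and 9 half steps from B♭ gives a major sixth.

major 6th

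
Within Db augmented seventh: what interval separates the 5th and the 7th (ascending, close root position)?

The chord tones of Db7#5 (Db augmented seventh) are Db–F–A–Cb.
5th = A; 7th = Cb.
3 letter names make it a third; at 2 semitones (a whole step narrower than major) the quality is diminished.

diminished 3rd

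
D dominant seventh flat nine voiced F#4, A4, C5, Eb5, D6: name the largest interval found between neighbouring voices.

M7

Adjacent intervals: F#4→A4 = minor third; A4→C5 = minor third; C5→Eb5 = minor third; Eb5→D6 = major seventh.
The largest is Eb5 to D6, a major seventh (11 semitones).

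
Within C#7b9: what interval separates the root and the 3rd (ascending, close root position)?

major third

Spelling the chord: C# E# G# B D.
That puts C# below E#.
C# up to E# spans 3 letter names and 4 semitones — a major third.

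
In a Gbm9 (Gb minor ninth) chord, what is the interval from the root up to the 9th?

major 9th

Gbmin9 (Gb minor ninth) is spelled Gb Bbb Db Fb Ab.
So we need the interval from Gb up to Ab.
Gb up to Ab spans 9 letter names and 14 semitones — a major ninth.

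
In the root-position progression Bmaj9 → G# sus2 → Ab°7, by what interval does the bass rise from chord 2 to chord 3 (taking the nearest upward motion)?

The roots are G# and Ab.
G# up to Ab is 0 semitones, a whole step narrower than a major second, so the interval is diminished.

diminished 2nd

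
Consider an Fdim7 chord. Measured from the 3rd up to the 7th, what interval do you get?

The chord tones of F diminished seventh are F, A♭, C♭, E𝄫.
So we need the interval from A♭ up to E𝄫.
5 letter names make it a fifth; at 6 semitones (a half step narrower than perfect) the quality is diminished.

diminished fifth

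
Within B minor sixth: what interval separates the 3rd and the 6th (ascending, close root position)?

augmented 4th

Bm6: B-D-F♯-G♯.
The 3rd is D and the 6th is G♯.
4 letter names make it a fourth; at 6 semitones (a half step wider than perfect) the quality is augmented.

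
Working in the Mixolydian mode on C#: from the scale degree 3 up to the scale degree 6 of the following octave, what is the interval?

P11

The scale runs C# D# E# F# G# A# B.
Scale degree 3 = E#; 6th degree (up an octave) = A#.
Counting 11 letters and 17 half steps from E# gives a perfect eleventh.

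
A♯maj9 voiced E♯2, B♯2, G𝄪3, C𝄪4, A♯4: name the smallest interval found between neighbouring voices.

perfect fourth

Adjacent intervals: E♯2→B♯2 = perfect fifth; B♯2→G𝄪3 = major sixth; G𝄪3→C𝄪4 = perfect fourth; C𝄪4→A♯4 = minor sixth.
The smallest is G𝄪3 to C𝄪4, a perfect fourth (5 semitones).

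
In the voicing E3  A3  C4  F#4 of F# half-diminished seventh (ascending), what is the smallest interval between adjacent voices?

minor third

Adjacent intervals: E3→A3 = perfect fourth; A3→C4 = minor third; C4→F#4 = augmented fourth.
The smallest is A3 to C4, a minor third (3 semitones).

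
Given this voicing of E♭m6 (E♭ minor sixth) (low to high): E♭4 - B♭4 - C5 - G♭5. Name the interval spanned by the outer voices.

The outer voices are E♭4 and G♭5.
E♭ up to G♭ is 15 semitones, a half step narrower than a major tenth, so the interval is minor.

minor tenth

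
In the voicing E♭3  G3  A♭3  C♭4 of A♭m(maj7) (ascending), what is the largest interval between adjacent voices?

major third

Adjacent intervals: E♭3→G3 = major third; G3→A♭3 = minor second; A♭3→C♭4 = minor third.
The largest is E♭3 to G3, a major third (4 semitones).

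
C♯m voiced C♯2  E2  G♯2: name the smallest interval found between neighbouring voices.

minor third

Adjacent intervals: C♯2→E2 = minor third; E2→G♯2 = major third.
The smallest is C♯2 to E2, a minor third (3 semitones).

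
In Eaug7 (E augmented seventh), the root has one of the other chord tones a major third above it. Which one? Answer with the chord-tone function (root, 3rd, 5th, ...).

3rd

E+7 (E augmented seventh): E-G#-B#-D.
The root is E. A major third above E is G#.
G# is the chord's 3rd.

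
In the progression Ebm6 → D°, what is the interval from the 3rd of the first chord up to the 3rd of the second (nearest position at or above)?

The 3rd of Ebm6 is Gb; the 3rd of D° is F.
Gb up to F spans 7 letter names and 11 semitones — a major seventh.

major seventh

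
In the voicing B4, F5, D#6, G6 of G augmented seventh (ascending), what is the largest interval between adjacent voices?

augmented sixth

Adjacent intervals: B4→F5 = diminished fifth; F5→D#6 = augmented sixth; D#6→G6 = diminished fourth.
The largest is F5 to D#6, an augmented sixth (10 semitones).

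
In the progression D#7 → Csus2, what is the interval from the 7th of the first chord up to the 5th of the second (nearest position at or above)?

diminished fifth

D#7 has C# as its 7th, and Csus2 has G as its 5th.
C# up to G is 6 semitones, a half step narrower than a perfect fifth, so the interval is diminished.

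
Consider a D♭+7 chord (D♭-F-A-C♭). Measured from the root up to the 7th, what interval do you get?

minor seventh

The root is D♭ and the 7th is C♭.
D♭ up to C♭ is 10 semitones, a half step narrower than a major seventh, so the interval is minor.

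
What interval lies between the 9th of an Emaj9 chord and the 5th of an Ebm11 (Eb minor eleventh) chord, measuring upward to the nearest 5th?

d4

The 9th of Emaj9 is F#; the 5th of Ebm11 (Eb minor eleventh) is Bb.
From F# to Bb: 4 semitones over a fourth = diminished.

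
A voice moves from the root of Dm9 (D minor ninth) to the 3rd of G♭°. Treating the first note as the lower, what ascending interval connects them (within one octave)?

d6

The root of Dm9 (D minor ninth) is D; the 3rd of G♭° is B𝄫.
From D to B𝄫: 7 semitones over a sixth = diminished.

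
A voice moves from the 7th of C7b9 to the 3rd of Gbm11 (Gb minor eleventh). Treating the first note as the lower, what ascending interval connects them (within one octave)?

d8

The 7th of C7b9 is Bb; the 3rd of Gbm11 (Gb minor eleventh) is Bbb.
From Bb to Bbb: 11 semitones over an octave = diminished.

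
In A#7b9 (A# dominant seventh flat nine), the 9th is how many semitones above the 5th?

6

Spelling the chord: A# C## E# G# B.
E# to B is a diminished fifth: 6 semitones.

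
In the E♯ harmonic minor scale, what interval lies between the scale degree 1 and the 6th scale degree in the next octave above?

m13

E♯ harmonic minor: E♯ F𝄪 G♯ A♯ B♯ C♯ D𝄪.
So we need the interval from E♯ up to C♯.
E♯ up to C♯ is 20 semitones, a half step narrower than a major thirteenth, so the interval is minor.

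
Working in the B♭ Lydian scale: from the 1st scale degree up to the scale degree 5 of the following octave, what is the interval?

perfect twelfth

Spelling the B♭ Lydian scale: B♭ C D E F G A.
So we need the interval from B♭ up to F.
Counting 12 letters and 19 half steps from B♭ gives a perfect twelfth.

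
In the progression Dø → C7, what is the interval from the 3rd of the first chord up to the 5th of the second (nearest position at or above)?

M2

Dø has F as its 3rd, and C7 has G as its 5th.
Counting 2 letters and 2 half steps from F gives a major second.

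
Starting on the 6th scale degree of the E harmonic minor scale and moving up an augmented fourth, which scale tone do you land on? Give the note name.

The scale is E F♯ G A B C D♯.
The 6th scale degree is C; an augmented fourth above that is F♯ — scale degree 2.

F#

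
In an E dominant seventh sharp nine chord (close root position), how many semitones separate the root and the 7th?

10

The chord tones of E dominant seventh sharp nine are E, G#, B, D, F##.
E to D is a minor seventh: 10 semitones.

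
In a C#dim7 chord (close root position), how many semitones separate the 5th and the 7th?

C#dim7: C#, E, G, Bb.
G to Bb is a minor third: 3 semitones.

3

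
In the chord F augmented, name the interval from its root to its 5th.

augmented fifth

Faug (F augmented) is spelled F-A-C#.
The root is F and the 5th is C#.
5 letter names make it a fifth; at 8 semitones (a half step wider than perfect) the quality is augmented.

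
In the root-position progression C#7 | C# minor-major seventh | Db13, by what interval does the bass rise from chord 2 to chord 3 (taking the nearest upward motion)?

diminished second

The roots are C# and Db.
From C# to Db: 0 semitones over a second = diminished.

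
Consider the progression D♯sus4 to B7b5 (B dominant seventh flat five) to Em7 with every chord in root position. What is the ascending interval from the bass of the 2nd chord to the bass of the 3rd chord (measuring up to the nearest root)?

The roots are B and E.
B up to E spans 4 letter names and 5 semitones — a perfect fourth.

perfect fourth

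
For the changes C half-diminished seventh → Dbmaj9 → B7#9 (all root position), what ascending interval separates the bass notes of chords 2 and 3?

The roots are Db and B.
From Db to B: 10 semitones over a sixth = augmented.

A6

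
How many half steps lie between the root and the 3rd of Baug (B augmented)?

Spelling the chord: B D# F##.
B to D# is a major third: 4 semitones.

4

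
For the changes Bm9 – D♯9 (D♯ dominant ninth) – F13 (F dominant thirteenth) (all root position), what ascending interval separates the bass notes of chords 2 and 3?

The roots are D♯ and F.
D♯ up to F is 2 semitones, a whole step narrower than a major third, so the interval is diminished.

diminished third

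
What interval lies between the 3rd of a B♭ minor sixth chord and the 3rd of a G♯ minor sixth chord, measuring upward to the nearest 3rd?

augmented sixth

B♭ minor sixth has D♭ as its 3rd, and G♯ minor sixth has B as its 3rd.
6 letter names make it a sixth; at 10 semitones (a half step wider than major) the quality is augmented.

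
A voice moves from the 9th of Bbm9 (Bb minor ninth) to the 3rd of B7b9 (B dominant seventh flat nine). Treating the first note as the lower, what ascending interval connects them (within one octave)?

A2

The 9th of Bbm9 (Bb minor ninth) is C; the 3rd of B7b9 (B dominant seventh flat nine) is D#.
2 letter names make it a second; at 3 semitones (a half step wider than major) the quality is augmented.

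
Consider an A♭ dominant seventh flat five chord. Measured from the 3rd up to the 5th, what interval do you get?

A♭ dominant seventh flat five is spelled A♭ C E𝄫 G♭.
The 3rd is C and the 5th is E𝄫.
C up to E𝄫 is 2 semitones, a whole step narrower than a major third, so the interval is diminished.

diminished third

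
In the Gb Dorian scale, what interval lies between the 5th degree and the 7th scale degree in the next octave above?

Spelling the Gb Dorian scale: Gb Ab Bbb Cb Db Eb Fb.
So we need the interval from Db up to Fb.
Db up to Fb is 15 semitones, a half step narrower than a major tenth, so the interval is minor.

minor tenth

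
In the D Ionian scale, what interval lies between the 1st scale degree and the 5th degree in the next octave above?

The scale runs D E F♯ G A B C♯.
That puts D below A.
D up to A spans 12 letter names and 19 semitones — a perfect twelfth.

perfect twelfth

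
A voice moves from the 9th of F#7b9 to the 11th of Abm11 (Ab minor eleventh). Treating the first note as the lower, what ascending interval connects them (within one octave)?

F#7b9 has G as its 9th, and Abm11 (Ab minor eleventh) has Db as its 11th.
From G to Db: 6 semitones over a fifth = diminished.

diminished fifth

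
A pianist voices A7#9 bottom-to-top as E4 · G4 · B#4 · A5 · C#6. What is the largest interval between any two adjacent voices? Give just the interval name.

Adjacent intervals: E4→G4 = minor third; G4→B#4 = augmented third; B#4→A5 = diminished seventh; A5→C#6 = major third.
The largest is B#4 to A5, a diminished seventh (9 semitones).

diminished 7th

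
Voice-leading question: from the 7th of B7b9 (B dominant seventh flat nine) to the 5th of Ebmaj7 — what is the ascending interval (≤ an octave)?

The 7th of B7b9 (B dominant seventh flat nine) is A; the 5th of Ebmaj7 is Bb.
From A to Bb: 1 semitone over a second = minor.

minor 2nd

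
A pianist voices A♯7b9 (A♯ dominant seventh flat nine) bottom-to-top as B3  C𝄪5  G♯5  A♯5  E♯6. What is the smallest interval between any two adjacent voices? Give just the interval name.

Adjacent intervals: B3→C𝄪5 = augmented ninth; C𝄪5→G♯5 = diminished fifth; G♯5→A♯5 = major second; A♯5→E♯6 = perfect fifth.
The smallest is G♯5 to A♯5, a major second (2 semitones).

major second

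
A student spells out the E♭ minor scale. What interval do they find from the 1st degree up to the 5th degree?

E♭ natural minor: E♭ F G♭ A♭ B♭ C♭ D♭.
So we need the interval from E♭ up to B♭.
E♭ up to B♭ spans 5 letter names and 7 semitones — a perfect fifth.

perfect fifth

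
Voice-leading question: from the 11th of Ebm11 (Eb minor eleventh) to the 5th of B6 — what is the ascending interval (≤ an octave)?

A6

The 11th of Ebm11 (Eb minor eleventh) is Ab; the 5th of B6 is F#.
6 letter names make it a sixth; at 10 semitones (a half step wider than major) the quality is augmented.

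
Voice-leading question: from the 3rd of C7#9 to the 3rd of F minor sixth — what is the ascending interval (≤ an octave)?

diminished fourth

The 3rd of C7#9 is E; the 3rd of F minor sixth is Ab.
E up to Ab is 4 semitones, a half step narrower than a perfect fourth, so the interval is diminished.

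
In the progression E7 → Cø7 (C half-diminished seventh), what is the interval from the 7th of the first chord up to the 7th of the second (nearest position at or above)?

E7 has D as its 7th, and Cø7 (C half-diminished seventh) has Bb as its 7th.
6 letter names make it a sixth; at 8 semitones (a half step narrower than major) the quality is minor.

minor sixth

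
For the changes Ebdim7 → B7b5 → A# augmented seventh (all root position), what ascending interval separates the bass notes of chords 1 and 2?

The roots are Eb and B.
From Eb to B: 8 semitones over a fifth = augmented.

A5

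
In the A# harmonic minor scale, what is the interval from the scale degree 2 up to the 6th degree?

A# harmonic minor: A# B# C# D# E# F# G##.
So we need the interval from B# up to F#.
From B# to F#: 6 semitones over a fifth = diminished.

diminished 5th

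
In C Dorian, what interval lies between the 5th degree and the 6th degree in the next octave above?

major ninth

The scale runs C D E♭ F G A B♭.
The 5th degree is G and the 6th degree (up an octave) is A.
Counting 9 letters and 14 half steps from G gives a major ninth.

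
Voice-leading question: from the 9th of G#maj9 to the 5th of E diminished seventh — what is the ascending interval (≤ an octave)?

G#maj9 has A# as its 9th, and E diminished seventh has Bb as its 5th.
A# up to Bb is 0 semitones, a whole step narrower than a major second, so the interval is diminished.

diminished 2nd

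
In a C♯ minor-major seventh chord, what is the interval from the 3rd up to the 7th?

A5

Spelling the chord: C♯-E-G♯-B♯.
That puts E below B♯.
5 letter names make it a fifth; at 8 semitones (a half step wider than perfect) the quality is augmented.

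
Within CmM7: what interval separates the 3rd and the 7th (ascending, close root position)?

Spelling the chord: C Eb G B.
That puts Eb below B.
5 letter names make it a fifth; at 8 semitones (a half step wider than perfect) the quality is augmented.

A5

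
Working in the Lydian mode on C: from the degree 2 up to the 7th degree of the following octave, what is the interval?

major thirteenth

The scale runs C D E F# G A B.
The degree 2 is D and the degree 7 (up an octave) is B.
From D to B is 21 semitones, exactly the major thirteenth.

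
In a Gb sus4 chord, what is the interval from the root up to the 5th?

The chord tones of Gbsus4 are Gb–Cb–Db.
That puts Gb below Db.
Counting 5 letters and 7 half steps from Gb gives a perfect fifth.

perfect fifth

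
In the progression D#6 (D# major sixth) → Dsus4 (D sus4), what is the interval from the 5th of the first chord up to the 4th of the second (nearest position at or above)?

diminished seventh

D#6 (D# major sixth) has A# as its 5th, and Dsus4 (D sus4) has G as its 4th.
A# up to G is 9 semitones, a whole step narrower than a major seventh, so the interval is diminished.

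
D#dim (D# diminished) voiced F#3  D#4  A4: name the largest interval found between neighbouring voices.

major sixth

Adjacent intervals: F#3→D#4 = major sixth; D#4→A4 = diminished fifth.
The largest is F#3 to D#4, a major sixth (9 semitones).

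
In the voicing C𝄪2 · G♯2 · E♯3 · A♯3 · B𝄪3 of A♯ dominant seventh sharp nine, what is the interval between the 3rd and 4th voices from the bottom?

Those voices are E♯3 and A♯3.
Counting 4 letters and 5 half steps from E♯ gives a perfect fourth.

perfect fourth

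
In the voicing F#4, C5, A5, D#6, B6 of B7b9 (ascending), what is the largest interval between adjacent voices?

Adjacent intervals: F#4→C5 = diminished fifth; C5→A5 = major sixth; A5→D#6 = augmented fourth; D#6→B6 = minor sixth.
The largest is C5 to A5, a major sixth (9 semitones).

major sixth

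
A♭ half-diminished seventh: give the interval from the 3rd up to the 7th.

P5

A♭ half-diminished seventh: A♭-C♭-E𝄫-G♭.
So we need the interval from C♭ up to G♭.
From C♭ to G♭ is 7 semitones, exactly the perfect fifth.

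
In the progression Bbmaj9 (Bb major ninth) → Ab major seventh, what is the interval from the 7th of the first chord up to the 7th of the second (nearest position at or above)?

m7

The 7th of Bbmaj9 (Bb major ninth) is A; the 7th of Ab major seventh is G.
A up to G is 10 semitones, a half step narrower than a major seventh, so the interval is minor.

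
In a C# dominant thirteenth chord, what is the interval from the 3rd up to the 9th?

minor seventh

The chord tones of C# dominant thirteenth are C#–E#–G#–B–D#–A#.
That puts E# below D#.
E# up to D# is 10 semitones, a half step narrower than a major seventh, so the interval is minor.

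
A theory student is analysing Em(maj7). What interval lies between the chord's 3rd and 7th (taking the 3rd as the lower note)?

Spelling the chord: E–G–B–D#.
3rd = G; 7th = D#.
G up to D# is 8 semitones, a half step wider than a perfect fifth, so the interval is augmented.

augmented fifth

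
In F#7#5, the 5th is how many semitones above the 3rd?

4

Spelling the chord: F#-A#-C##-E.
A# to C## is a major third: 4 semitones.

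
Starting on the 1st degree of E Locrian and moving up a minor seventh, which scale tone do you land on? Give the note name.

The scale is E F G A Bb C D.
The 1st degree is E; a minor seventh above that is D — scale degree 7.

D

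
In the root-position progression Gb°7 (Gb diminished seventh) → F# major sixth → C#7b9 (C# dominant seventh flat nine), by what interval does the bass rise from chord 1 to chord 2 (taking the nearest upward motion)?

The roots are Gb and F#.
Gb up to F# is 12 semitones, a half step wider than a major seventh, so the interval is augmented.

augmented 7th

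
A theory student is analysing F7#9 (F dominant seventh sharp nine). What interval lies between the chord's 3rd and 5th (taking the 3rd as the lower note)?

F7#9 is spelled F A C Eb G#.
3rd = A; 5th = C.
From A to C: 3 semitones over a third = minor.

minor third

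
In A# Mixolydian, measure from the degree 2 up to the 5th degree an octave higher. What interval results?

P11

Spelling A# Mixolydian: A# B# C## D# E# F## G#.
That puts B# below E#.
B# up to E# spans 11 letter names and 17 semitones — a perfect eleventh.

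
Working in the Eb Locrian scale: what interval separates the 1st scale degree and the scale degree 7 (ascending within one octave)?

minor 7th

Eb locrian: Eb Fb Gb Ab Bbb Cb Db.
The 1st scale degree is Eb and the 7th degree is Db.
From Eb to Db: 10 semitones over a seventh = minor.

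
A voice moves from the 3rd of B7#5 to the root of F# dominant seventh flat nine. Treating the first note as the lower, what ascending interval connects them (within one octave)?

minor third

The 3rd of B7#5 is D#; the root of F# dominant seventh flat nine is F#.
From D# to F#: 3 semitones over a third = minor.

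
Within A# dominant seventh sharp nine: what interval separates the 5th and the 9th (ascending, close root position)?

augmented fifth

Spelling the chord: A# C## E# G# B##.
The 5th is E# and the 9th is B##.
From E# to B##: 8 semitones over a fifth = augmented.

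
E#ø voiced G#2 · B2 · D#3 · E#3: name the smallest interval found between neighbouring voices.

Adjacent intervals: G#2→B2 = minor third; B2→D#3 = major third; D#3→E#3 = major second.
The smallest is D#3 to E#3, a major second (2 semitones).

major second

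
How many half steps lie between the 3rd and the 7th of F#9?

Spelling the chord: F#, A#, C#, E, G#.
A# to E is a diminished fifth: 6 semitones.

6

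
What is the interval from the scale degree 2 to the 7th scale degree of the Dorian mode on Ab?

Spelling the Dorian mode on Ab: Ab Bb Cb Db Eb F Gb.
That puts Bb below Gb.
From Bb to Gb: 8 semitones over a sixth = minor.

minor sixth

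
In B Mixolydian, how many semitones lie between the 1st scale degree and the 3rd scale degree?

4

The scale is B C♯ D♯ E F♯ G♯ A.
B up to D♯ is a major third — 4 semitones.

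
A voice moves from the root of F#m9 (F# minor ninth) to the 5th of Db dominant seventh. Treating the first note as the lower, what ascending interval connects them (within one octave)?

The root of F#m9 (F# minor ninth) is F#; the 5th of Db dominant seventh is Ab.
From F# to Ab: 2 semitones over a third = diminished.

d3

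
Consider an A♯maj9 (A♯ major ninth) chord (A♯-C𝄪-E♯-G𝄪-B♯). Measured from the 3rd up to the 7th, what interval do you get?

So we need the interval from C𝄪 up to G𝄪.
C𝄪 up to G𝄪 spans 5 letter names and 7 semitones — a perfect fifth.

perfect fifth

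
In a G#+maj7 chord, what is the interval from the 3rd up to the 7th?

perfect fifth

The chord tones of G#maj7#5 (G# augmented major seventh) are G#, B#, D##, F##.
3rd = B#; 7th = F##.
From B# to F## is 7 semitones, exactly the perfect fifth.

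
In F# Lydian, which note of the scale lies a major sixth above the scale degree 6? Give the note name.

The scale is F# G# A# B# C# D# E#.
The scale degree 6 is D#; a major sixth above that is B# — scale degree 4.

B#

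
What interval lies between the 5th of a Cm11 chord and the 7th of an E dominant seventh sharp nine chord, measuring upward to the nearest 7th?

perfect 5th

Cm11 has G as its 5th, and E dominant seventh sharp nine has D as its 7th.
G up to D spans 5 letter names and 7 semitones — a perfect fifth.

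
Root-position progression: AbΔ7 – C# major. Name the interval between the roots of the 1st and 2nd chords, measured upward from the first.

The roots are Ab and C#.
From Ab to C#: 5 semitones over a third = augmented.

augmented third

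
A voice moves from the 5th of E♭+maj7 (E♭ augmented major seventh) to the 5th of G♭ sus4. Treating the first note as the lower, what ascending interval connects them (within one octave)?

diminished third

E♭+maj7 (E♭ augmented major seventh) has B as its 5th, and G♭ sus4 has D♭ as its 5th.
3 letter names make it a third; at 2 semitones (a whole step narrower than major) the quality is diminished.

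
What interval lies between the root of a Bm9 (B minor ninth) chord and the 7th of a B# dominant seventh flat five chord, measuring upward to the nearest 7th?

major seventh

The root of Bm9 (B minor ninth) is B; the 7th of B# dominant seventh flat five is A#.
From B to A# is 11 semitones, exactly the major seventh.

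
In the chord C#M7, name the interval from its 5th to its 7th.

Spelling the chord: C#, E#, G#, B#.
5th = G#; 7th = B#.
Counting 3 letters and 4 half steps from G# gives a major third.

major third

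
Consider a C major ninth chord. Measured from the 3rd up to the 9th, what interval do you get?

minor seventh

The chord tones of Cmaj9 (C major ninth) are C-E-G-B-D.
So we need the interval from E up to D.
7 letter names make it a seventh; at 10 semitones (a half step narrower than major) the quality is minor.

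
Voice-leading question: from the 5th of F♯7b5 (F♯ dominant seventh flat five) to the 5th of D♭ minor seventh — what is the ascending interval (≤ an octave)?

F♯7b5 (F♯ dominant seventh flat five) has C as its 5th, and D♭ minor seventh has A♭ as its 5th.
From C to A♭: 8 semitones over a sixth = minor.

minor sixth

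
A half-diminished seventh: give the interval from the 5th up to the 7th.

major 3rd

Aø7 (A half-diminished seventh) is spelled A C Eb G.
That puts Eb below G.
Counting 3 letters and 4 half steps from Eb gives a major third.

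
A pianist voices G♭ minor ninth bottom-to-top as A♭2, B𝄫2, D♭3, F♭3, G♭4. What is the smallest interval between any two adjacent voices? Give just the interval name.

Adjacent intervals: A♭2→B𝄫2 = minor second; B𝄫2→D♭3 = major third; D♭3→F♭3 = minor third; F♭3→G♭4 = major ninth.
The smallest is A♭2 to B𝄫2, a minor second (1 semitone).

minor second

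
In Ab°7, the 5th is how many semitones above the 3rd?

3

The chord tones of Ab diminished seventh are Ab, Cb, Ebb, Gbb.
Cb to Ebb is a minor third: 3 semitones.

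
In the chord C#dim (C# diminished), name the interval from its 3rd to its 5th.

C#dim: C#, E, G.
3rd = E; 5th = G.
E up to G is 3 semitones, a half step narrower than a major third, so the interval is minor.

minor third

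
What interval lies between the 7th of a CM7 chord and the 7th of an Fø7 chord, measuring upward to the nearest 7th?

CM7 has B as its 7th, and Fø7 has Eb as its 7th.
4 letter names make it a fourth; at 4 semitones (a half step narrower than perfect) the quality is diminished.

diminished 4th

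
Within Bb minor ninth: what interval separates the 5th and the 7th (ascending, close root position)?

minor 3rd

Bbmin9 is spelled Bb–Db–F–Ab–C.
So we need the interval from F up to Ab.
F up to Ab is 3 semitones, a half step narrower than a major third, so the interval is minor.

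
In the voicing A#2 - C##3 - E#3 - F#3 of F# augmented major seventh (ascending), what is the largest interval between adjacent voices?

Adjacent intervals: A#2→C##3 = major third; C##3→E#3 = minor third; E#3→F#3 = minor second.
The largest is A#2 to C##3, a major third (4 semitones).

major third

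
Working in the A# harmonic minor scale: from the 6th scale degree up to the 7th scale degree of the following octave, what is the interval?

The scale runs A# B# C# D# E# F# G##.
6th scale degree = F#; degree 7 (up an octave) = G##.
F# up to G## is 15 semitones, a half step wider than a major ninth, so the interval is augmented.

augmented ninth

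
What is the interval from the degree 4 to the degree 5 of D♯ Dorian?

The scale runs D♯ E♯ F♯ G♯ A♯ B♯ C♯.
So we need the interval from G♯ up to A♯.
G♯ up to A♯ spans 2 letter names and 2 semitones — a major second.

M2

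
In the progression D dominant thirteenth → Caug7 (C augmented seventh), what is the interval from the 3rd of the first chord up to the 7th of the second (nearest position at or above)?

D dominant thirteenth has F# as its 3rd, and Caug7 (C augmented seventh) has Bb as its 7th.
From F# to Bb: 4 semitones over a fourth = diminished.

diminished fourth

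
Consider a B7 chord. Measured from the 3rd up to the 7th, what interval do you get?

diminished fifth

The chord tones of B dominant seventh are B, D♯, F♯, A.
The 3rd is D♯ and the 7th is A.
From D♯ to A: 6 semitones over a fifth = diminished.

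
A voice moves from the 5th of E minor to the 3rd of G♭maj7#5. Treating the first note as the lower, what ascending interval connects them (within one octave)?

E minor has B as its 5th, and G♭maj7#5 has B♭ as its 3rd.
B up to B♭ is 11 semitones, a half step narrower than a perfect octave, so the interval is diminished.

diminished 8th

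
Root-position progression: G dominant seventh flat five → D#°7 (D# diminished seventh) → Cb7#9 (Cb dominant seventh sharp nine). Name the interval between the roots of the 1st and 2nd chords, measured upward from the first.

augmented fifth

The roots are G and D#.
G up to D# is 8 semitones, a half step wider than a perfect fifth, so the interval is augmented.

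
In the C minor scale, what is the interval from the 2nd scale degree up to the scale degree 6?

The scale runs C D Eb F G Ab Bb.
The 2nd scale degree is D and the 6th degree is Ab.
From D to Ab: 6 semitones over a fifth = diminished.

diminished fifth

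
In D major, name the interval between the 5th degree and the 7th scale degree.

D major: D E F# G A B C#.
5th degree = A; 7th scale degree = C#.
Counting 3 letters and 4 half steps from A gives a major third.

major 3rd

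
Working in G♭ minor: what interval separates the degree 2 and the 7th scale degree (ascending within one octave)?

The scale runs G♭ A♭ B𝄫 C♭ D♭ E𝄫 F♭.
The degree 2 is A♭ and the 7th degree is F♭.
From A♭ to F♭: 8 semitones over a sixth = minor.

minor sixth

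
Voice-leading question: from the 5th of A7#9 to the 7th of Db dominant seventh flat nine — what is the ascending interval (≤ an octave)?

A7#9 has E as its 5th, and Db dominant seventh flat nine has Cb as its 7th.
6 letter names make it a sixth; at 7 semitones (a whole step narrower than major) the quality is diminished.

d6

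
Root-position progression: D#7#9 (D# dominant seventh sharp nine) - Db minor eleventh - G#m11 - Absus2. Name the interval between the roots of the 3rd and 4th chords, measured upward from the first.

d2

The roots are G# and Ab.
G# up to Ab is 0 semitones, a whole step narrower than a major second, so the interval is diminished.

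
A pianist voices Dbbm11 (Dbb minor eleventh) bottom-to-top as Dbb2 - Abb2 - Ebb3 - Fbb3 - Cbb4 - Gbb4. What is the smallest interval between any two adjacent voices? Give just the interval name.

Adjacent intervals: Dbb2→Abb2 = perfect fifth; Abb2→Ebb3 = perfect fifth; Ebb3→Fbb3 = minor second; Fbb3→Cbb4 = perfect fifth; Cbb4→Gbb4 = perfect fifth.
The smallest is Ebb3 to Fbb3, a minor second (1 semitone).

minor second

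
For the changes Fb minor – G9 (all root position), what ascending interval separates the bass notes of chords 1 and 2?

The roots are Fb and G.
Fb up to G is 3 semitones, a half step wider than a major second, so the interval is augmented.

augmented second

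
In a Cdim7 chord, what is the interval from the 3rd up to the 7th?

The chord tones of C°7 (C diminished seventh) are C-Eb-Gb-Bbb.
The 3rd is Eb and the 7th is Bbb.
Eb up to Bbb is 6 semitones, a half step narrower than a perfect fifth, so the interval is diminished.

d5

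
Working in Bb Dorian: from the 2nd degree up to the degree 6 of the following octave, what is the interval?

Spelling Bb Dorian: Bb C Db Eb F G Ab.
That puts C below G.
C up to G spans 12 letter names and 19 semitones — a perfect twelfth.

perfect twelfth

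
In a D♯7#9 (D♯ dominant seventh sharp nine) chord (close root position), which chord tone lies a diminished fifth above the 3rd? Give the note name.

D♯ dominant seventh sharp nine: D♯ F𝄪 A♯ C♯ E𝄪.
The 3rd is F𝄪. A diminished fifth above F𝄪 is C♯.
C♯ is the chord's 7th.

C#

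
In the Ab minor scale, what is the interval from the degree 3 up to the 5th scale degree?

Spelling the Ab minor scale: Ab Bb Cb Db Eb Fb Gb.
Degree 3 = Cb; degree 5 = Eb.
Cb up to Eb spans 3 letter names and 4 semitones — a major third.

major third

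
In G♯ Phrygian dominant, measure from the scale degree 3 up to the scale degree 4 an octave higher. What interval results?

minor ninth

The scale runs G♯ A B♯ C♯ D♯ E F♯.
That puts B♯ below C♯.
From B♯ to C♯: 13 semitones over a ninth = minor.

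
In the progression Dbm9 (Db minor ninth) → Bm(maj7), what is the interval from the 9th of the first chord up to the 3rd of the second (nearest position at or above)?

The 9th of Dbm9 (Db minor ninth) is Eb; the 3rd of Bm(maj7) is D.
From Eb to D is 11 semitones, exactly the major seventh.

major 7th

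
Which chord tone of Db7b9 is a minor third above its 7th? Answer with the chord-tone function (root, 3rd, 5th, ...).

Spelling the chord: Db, F, Ab, Cb, Ebb.
The 7th is Cb. A minor third above Cb is Ebb.
Ebb is the chord's 9th.

9th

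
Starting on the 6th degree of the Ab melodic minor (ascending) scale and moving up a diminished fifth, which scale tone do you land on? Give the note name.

Cb

The scale is Ab Bb Cb Db Eb F G.
The 6th degree is F; a diminished fifth above that is Cb — scale degree 3.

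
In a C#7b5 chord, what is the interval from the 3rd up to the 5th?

Spelling the chord: C# E# G B.
That puts E# below G.
From E# to G: 2 semitones over a third = diminished.

d3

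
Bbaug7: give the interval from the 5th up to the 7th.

diminished third

The chord tones of Bb augmented seventh are Bb D F# Ab.
That puts F# below Ab.
F# up to Ab is 2 semitones, a whole step narrower than a major third, so the interval is diminished.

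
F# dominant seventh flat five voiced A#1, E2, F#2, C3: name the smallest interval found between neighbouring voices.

major second

Adjacent intervals: A#1→E2 = diminished fifth; E2→F#2 = major second; F#2→C3 = diminished fifth.
The smallest is E2 to F#2, a major second (2 semitones).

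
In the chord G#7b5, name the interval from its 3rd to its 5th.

G#7b5 is spelled G#-B#-D-F#.
So we need the interval from B# up to D.
3 letter names make it a third; at 2 semitones (a whole step narrower than major) the quality is diminished.

diminished third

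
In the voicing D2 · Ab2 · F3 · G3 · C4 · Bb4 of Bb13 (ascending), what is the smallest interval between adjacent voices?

Adjacent intervals: D2→Ab2 = diminished fifth; Ab2→F3 = major sixth; F3→G3 = major second; G3→C4 = perfect fourth; C4→Bb4 = minor seventh.
The smallest is F3 to G3, a major second (2 semitones).

M2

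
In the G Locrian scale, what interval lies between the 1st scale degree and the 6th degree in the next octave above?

Spelling the G Locrian scale: G Ab Bb C Db Eb F.
The 1st scale degree is G and the scale degree 6 (up an octave) is Eb.
G up to Eb is 20 semitones, a half step narrower than a major thirteenth, so the interval is minor.

minor thirteenth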